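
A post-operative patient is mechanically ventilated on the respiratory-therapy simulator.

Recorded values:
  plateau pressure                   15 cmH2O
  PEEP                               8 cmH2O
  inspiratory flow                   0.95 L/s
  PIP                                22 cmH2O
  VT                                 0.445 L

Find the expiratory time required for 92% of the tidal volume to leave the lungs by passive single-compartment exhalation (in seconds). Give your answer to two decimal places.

R = (PIP − Pplat)/V̇ = (22 − 15) / 0.95 = 7.0/0.95 = 7.368 cmH2O·s/L.
C = Vt/(Pplat − PEEP) = 445.0 / (15 − 8) = 445.0/7.0 = 63.571 mL/cmH2O.
τ = R × C = 7.368 × 0.06357 L/cmH2O = 0.4684 s.
t = −τ·ln(1 − 0.92) = −0.4684·ln(0.08) = 1.183 s.

1.18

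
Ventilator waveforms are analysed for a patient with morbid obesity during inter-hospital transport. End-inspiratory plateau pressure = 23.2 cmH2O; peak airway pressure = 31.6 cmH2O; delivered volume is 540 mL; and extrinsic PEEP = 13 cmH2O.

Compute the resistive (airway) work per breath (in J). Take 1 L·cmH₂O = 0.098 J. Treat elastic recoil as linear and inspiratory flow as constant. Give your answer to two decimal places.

0.44

With constant inspiratory flow the resistive pressure is constant at PIP − Pplat = 31.6 − 23.2 = 8.4 cmH2O, so resistive work = 8.4 × 0.540 = 4.536 L·cmH2O.
× 0.098 J/(L·cmH2O) → 0.4445 J.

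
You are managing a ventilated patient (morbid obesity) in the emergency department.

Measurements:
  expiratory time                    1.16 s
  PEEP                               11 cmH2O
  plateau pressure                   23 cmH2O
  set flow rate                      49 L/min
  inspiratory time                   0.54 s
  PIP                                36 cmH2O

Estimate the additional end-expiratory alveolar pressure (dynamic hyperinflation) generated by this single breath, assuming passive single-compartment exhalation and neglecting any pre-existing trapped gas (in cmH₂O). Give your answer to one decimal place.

Flow: 49 L/min ÷ 60 = 0.8167 L/s.
Vt = flow × Ti = 0.8167 L/s × 0.54 s × 1000 mL/L = 441.02 mL.
R = (PIP − Pplat)/V̇ = (36 − 23) / 0.8167 = 13.0/0.8167 = 15.918 cmH2O·s/L.
C = Vt/(Pplat − PEEP) = 441.02 / (23 − 11) = 441.02/12.0 = 36.752 mL/cmH2O.
τ = R × C = 15.918 × 0.03675 L/cmH2O = 0.585 s.
Fraction remaining = e^(−Te/τ) = e^(−1.16/0.585) = 0.1377; trapped volume = 441.02 × 0.1377 = 60.728 mL.
Additional alveolar pressure from trapping ≈ V_trapped / C = 60.728 / 36.752 = 1.652 cmH2O.

1.7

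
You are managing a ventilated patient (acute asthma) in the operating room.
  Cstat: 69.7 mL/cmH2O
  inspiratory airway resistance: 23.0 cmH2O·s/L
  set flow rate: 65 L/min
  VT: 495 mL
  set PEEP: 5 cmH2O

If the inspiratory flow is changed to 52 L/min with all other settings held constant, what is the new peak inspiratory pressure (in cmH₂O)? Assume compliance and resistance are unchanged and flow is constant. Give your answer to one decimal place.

32.0

Flow: 65 L/min ÷ 60 = 1.0833 L/s.
New flow: 52 L/min ÷ 60 = 0.8667 L/s.
PIP = Vt/C + R·V̇ + PEEP (constant-flow equation of motion).
Only the resistive term changes: ΔPIP = R × ΔV̇ = 23.0 × (0.8667 − 1.0833) = 23.0 × -0.2166 = -4.982 cmH2O.
Original PIP = 495/69.7 + 23.0×1.0833 + 5 = 37.018 cmH2O; new PIP = 37.018 + (-4.982) = 32.036 cmH2O.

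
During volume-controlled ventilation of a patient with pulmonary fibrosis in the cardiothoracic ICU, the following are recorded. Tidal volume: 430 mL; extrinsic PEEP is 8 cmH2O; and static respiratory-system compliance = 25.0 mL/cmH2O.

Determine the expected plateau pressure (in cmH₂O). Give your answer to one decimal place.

Pplat = PEEP + Vt / Cstat = 8 + 430 / 25.0 = 8 + 17.2 = 25.2 cmH2O.

25.2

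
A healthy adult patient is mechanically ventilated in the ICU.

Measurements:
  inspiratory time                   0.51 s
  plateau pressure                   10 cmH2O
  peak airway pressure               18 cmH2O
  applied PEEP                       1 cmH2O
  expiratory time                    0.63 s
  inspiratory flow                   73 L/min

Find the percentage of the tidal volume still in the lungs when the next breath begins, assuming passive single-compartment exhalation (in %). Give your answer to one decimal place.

24.9

Flow: 73 L/min ÷ 60 = 1.2167 L/s.
Vt = flow × Ti = 1.2167 L/s × 0.51 s × 1000 mL/L = 620.52 mL.
R = (PIP − Pplat)/V̇ = (18 − 10) / 1.2167 = 8.0/1.2167 = 6.575 cmH2O·s/L.
C = Vt/(Pplat − PEEP) = 620.52 / (10 − 1) = 620.52/9.0 = 68.947 mL/cmH2O.
τ = R × C = 6.575 × 0.06895 L/cmH2O = 0.4533 s.
Fraction remaining at end-expiration = e^(−Te/τ) = e^(−0.63/0.4533) = 0.2491 → 24.91%.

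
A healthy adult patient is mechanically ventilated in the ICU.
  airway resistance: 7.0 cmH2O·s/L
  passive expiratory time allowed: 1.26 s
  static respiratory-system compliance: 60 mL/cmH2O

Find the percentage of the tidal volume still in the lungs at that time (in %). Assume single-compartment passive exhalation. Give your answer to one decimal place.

5.0

τ = R × C = 7.0 × 60 mL/cmH2O = 7.0 × 0.060 L/cmH2O = 0.42 s.
Passive exhalation: V(t)/V₀ = e^(−t/τ) = e^(−1.26/0.42) = 0.04979.
Fraction remaining = 0.04979 → 4.979%.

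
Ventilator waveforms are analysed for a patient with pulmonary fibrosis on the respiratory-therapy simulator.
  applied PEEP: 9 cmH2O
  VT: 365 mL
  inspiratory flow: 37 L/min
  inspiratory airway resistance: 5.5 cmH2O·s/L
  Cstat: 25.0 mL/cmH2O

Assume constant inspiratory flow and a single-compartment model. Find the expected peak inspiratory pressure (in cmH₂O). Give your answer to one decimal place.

27.0

Flow: 37 L/min ÷ 60 = 0.6167 L/s.
Equation of motion (constant flow): PIP = Vt/C + R·V̇ + PEEP.
PIP = 365/25.0 + 5.5×0.6167 + 9 = 14.6 + 3.392 + 9 = 26.992 cmH2O.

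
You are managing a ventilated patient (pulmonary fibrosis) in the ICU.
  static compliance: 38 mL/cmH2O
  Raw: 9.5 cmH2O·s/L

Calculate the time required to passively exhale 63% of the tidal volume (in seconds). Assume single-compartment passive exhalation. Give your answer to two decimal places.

0.36

τ = R × C = 9.5 × 38 mL/cmH2O = 9.5 × 0.038 L/cmH2O = 0.361 s.
Exhaled fraction f = 1 − e^(−t/τ) → t = −τ·ln(1 − f) = −0.361·ln(0.37) = 0.3589 s.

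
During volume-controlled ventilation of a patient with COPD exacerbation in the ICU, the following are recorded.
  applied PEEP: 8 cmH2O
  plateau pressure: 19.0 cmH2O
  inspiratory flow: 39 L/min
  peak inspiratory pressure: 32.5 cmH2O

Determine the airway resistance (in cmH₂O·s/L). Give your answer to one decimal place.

Flow: 39 L/min ÷ 60 = 0.65 L/s.
Raw = (PIP − Pplat) / flow = (32.5 − 19.0) / 0.65 = 13.5 / 0.65 = 20.769 cmH2O·s/L.

20.8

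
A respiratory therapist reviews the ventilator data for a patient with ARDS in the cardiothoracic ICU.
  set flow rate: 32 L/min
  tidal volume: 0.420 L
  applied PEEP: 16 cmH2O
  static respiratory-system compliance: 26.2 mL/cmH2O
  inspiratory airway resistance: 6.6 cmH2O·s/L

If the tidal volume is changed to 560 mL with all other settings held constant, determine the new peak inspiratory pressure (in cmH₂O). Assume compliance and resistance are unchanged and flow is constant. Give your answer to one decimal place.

40.9

Flow: 32 L/min ÷ 60 = 0.5333 L/s.
PIP = Vt/C + R·V̇ + PEEP (constant-flow equation of motion).
Only the elastic term changes: ΔPIP = ΔVt / C = (560 − 420) / 26.2 = 5.344 cmH2O.
Original PIP = 420/26.2 + 6.6×0.5333 + 16 = 35.55 cmH2O; new PIP = 35.55 + (5.344) = 40.894 cmH2O.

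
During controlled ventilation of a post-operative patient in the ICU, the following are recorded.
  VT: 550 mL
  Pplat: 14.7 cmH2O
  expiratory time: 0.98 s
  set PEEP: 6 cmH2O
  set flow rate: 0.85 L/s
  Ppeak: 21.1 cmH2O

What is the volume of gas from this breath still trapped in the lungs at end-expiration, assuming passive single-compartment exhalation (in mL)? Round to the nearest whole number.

70

R = (PIP − Pplat)/V̇ = (21.1 − 14.7) / 0.85 = 6.4/0.85 = 7.529 cmH2O·s/L.
C = Vt/(Pplat − PEEP) = 550.0 / (14.7 − 6) = 550.0/8.7 = 63.218 mL/cmH2O.
τ = R × C = 7.529 × 0.06322 L/cmH2O = 0.476 s.
Fraction remaining = e^(−Te/τ) = e^(−0.98/0.476) = 0.1276.
Trapped volume = 550.0 × 0.1276 = 70.18 mL.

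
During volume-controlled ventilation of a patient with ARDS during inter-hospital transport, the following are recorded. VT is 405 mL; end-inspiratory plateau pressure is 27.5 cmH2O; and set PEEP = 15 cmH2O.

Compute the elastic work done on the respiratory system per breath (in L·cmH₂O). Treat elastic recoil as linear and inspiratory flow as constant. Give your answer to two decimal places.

Elastic work ≈ ½ × (Pplat − PEEP) × Vt = 0.5 × (27.5 − 15) × 0.405 L = 0.5 × 12.5 × 0.405 = 2.531 L·cmH2O.

2.53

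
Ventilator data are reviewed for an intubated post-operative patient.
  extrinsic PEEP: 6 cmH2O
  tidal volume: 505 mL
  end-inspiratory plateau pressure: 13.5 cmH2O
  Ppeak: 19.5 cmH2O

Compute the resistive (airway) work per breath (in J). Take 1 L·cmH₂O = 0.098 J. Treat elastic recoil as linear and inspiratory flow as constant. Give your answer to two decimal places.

0.30

With constant inspiratory flow the resistive pressure is constant at PIP − Pplat = 19.5 − 13.5 = 6.0 cmH2O, so resistive work = 6.0 × 0.505 = 3.03 L·cmH2O.
× 0.098 J/(L·cmH2O) → 0.2969 J.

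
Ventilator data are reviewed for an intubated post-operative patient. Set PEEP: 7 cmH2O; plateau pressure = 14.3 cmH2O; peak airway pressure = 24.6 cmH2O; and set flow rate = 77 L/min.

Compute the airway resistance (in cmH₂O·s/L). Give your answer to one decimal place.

Flow: 77 L/min ÷ 60 = 1.2833 L/s.
Raw = (PIP − Pplat) / flow = (24.6 − 14.3) / 1.2833 = 10.3 / 1.2833 = 8.026 cmH2O·s/L.

8.0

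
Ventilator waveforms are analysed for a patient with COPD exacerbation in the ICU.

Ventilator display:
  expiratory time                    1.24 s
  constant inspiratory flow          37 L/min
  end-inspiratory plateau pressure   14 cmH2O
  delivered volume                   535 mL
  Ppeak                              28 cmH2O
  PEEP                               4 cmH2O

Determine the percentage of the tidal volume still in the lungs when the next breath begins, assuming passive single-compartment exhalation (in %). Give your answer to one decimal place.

Flow: 37 L/min ÷ 60 = 0.6167 L/s.
R = (PIP − Pplat)/V̇ = (28 − 14) / 0.6167 = 14.0/0.6167 = 22.701 cmH2O·s/L.
C = Vt/(Pplat − PEEP) = 535.0 / (14 − 4) = 535.0/10.0 = 53.5 mL/cmH2O.
τ = R × C = 22.701 × 0.0535 L/cmH2O = 1.215 s.
Fraction remaining at end-expiration = e^(−Te/τ) = e^(−1.24/1.215) = 0.3604 → 36.04%.

36.0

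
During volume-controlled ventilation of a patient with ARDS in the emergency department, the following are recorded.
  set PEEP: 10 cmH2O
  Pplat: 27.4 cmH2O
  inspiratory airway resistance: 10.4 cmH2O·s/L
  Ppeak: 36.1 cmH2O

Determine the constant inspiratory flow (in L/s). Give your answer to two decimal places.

flow = (PIP − Pplat) / Raw = 8.7 / 10.4 = 0.8365 L/s.

0.84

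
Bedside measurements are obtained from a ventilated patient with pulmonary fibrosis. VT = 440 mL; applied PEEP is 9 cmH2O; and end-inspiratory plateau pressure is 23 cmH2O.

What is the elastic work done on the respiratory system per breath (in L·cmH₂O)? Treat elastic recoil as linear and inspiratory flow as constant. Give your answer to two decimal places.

3.08

Elastic work ≈ ½ × (Pplat − PEEP) × Vt = 0.5 × (23 − 9) × 0.440 L = 0.5 × 14.0 × 0.440 = 3.08 L·cmH2O.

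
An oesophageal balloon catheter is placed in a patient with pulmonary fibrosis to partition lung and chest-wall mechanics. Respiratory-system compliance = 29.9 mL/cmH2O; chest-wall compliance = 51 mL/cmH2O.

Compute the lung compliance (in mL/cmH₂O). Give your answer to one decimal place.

72.3

1/CL = 1/Crs − 1/Ccw.
1/CL = 1/29.9 − 1/51 = 0.01384.
CL = 72.254 mL/cmH2O.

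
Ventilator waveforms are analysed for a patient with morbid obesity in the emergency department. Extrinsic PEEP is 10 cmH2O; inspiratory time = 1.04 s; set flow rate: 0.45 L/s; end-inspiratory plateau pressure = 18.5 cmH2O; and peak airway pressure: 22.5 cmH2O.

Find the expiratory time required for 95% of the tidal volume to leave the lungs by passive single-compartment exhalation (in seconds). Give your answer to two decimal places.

1.47

Vt = flow × Ti = 0.45 L/s × 1.04 s × 1000 mL/L = 468.0 mL.
R = (PIP − Pplat)/V̇ = (22.5 − 18.5) / 0.45 = 4.0/0.45 = 8.889 cmH2O·s/L.
C = Vt/(Pplat − PEEP) = 468.0 / (18.5 − 10) = 468.0/8.5 = 55.059 mL/cmH2O.
τ = R × C = 8.889 × 0.05506 L/cmH2O = 0.4894 s.
t = −τ·ln(1 − 0.95) = −0.4894·ln(0.05) = 1.466 s.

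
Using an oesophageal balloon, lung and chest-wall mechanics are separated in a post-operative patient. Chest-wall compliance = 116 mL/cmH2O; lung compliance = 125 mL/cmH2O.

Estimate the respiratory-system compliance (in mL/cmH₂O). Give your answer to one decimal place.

60.2

Lung and chest wall are elastances in series: 1/Crs = 1/CL + 1/Ccw.
1/Crs = 1/125 + 1/116 = 0.01662.
Crs = 60.168 mL/cmH2O.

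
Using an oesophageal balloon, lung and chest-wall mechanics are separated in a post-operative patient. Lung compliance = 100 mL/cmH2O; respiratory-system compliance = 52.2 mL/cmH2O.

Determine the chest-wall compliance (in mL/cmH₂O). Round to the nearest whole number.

1/Ccw = 1/Crs − 1/CL.
1/Ccw = 1/52.2 − 1/100 = 0.009157.
Ccw = 109.21 mL/cmH2O.

109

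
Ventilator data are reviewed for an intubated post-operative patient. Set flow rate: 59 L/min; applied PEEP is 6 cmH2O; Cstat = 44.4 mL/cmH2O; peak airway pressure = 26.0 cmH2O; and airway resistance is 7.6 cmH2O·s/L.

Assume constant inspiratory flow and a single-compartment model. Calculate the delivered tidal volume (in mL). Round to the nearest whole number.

Flow: 59 L/min ÷ 60 = 0.9833 L/s.
Equation of motion (constant flow): PIP = Vt/C + R·V̇ + PEEP.
Vt/C = PIP − R·V̇ − PEEP = 26.0 − 7.473 − 6 = 12.527 cmH2O.
Vt = C × 12.527 = 44.4 × 12.527 = 556.2 mL.

556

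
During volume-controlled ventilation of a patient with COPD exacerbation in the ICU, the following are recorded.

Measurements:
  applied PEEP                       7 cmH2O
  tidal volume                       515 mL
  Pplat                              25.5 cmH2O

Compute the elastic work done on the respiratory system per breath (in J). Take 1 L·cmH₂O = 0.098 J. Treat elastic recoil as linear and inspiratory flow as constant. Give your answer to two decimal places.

0.47

Elastic work ≈ ½ × (Pplat − PEEP) × Vt = 0.5 × (25.5 − 7) × 0.515 L = 0.5 × 18.5 × 0.515 = 4.764 L·cmH2O.
× 0.098 J/(L·cmH2O) → 0.4669 J.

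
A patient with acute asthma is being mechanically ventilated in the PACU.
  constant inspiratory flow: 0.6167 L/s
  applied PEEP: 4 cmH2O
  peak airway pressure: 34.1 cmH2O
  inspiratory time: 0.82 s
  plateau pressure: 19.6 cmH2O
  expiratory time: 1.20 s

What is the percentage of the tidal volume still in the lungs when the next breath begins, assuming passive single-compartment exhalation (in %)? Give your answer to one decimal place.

20.7

Vt = flow × Ti = 0.6167 L/s × 0.82 s × 1000 mL/L = 505.69 mL.
R = (PIP − Pplat)/V̇ = (34.1 − 19.6) / 0.6167 = 14.5/0.6167 = 23.512 cmH2O·s/L.
C = Vt/(Pplat − PEEP) = 505.69 / (19.6 − 4) = 505.69/15.6 = 32.416 mL/cmH2O.
τ = R × C = 23.512 × 0.03242 L/cmH2O = 0.7623 s.
Fraction remaining at end-expiration = e^(−Te/τ) = e^(−1.20/0.7623) = 0.2072 → 20.72%.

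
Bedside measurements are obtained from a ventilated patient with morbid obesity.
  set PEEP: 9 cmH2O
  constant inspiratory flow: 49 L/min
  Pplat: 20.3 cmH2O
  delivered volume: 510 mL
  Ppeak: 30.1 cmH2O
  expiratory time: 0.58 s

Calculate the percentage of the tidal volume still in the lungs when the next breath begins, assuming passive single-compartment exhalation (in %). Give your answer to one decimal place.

34.3

Flow: 49 L/min ÷ 60 = 0.8167 L/s.
R = (PIP − Pplat)/V̇ = (30.1 − 20.3) / 0.8167 = 9.8/0.8167 = 12.0 cmH2O·s/L.
C = Vt/(Pplat − PEEP) = 510.0 / (20.3 − 9) = 510.0/11.3 = 45.133 mL/cmH2O.
τ = R × C = 12.0 × 0.04513 L/cmH2O = 0.5416 s.
Fraction remaining at end-expiration = e^(−Te/τ) = e^(−0.58/0.5416) = 0.3427 → 34.27%.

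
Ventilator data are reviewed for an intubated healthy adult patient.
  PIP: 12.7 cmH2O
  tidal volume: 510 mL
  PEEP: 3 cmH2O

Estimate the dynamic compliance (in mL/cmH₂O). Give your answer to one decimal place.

Dynamic compliance = Vt / (PIP − PEEP) = 510 / (12.7 − 3) = 510 / 9.7 = 52.577 mL/cmH2O.

52.6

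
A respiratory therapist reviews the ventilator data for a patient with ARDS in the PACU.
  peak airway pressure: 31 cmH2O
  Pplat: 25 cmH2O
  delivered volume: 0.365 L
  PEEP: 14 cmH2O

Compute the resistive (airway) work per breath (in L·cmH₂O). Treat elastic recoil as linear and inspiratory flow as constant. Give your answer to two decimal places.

2.19

With constant inspiratory flow the resistive pressure is constant at PIP − Pplat = 31 − 25 = 6.0 cmH2O, so resistive work = 6.0 × 0.365 = 2.19 L·cmH2O.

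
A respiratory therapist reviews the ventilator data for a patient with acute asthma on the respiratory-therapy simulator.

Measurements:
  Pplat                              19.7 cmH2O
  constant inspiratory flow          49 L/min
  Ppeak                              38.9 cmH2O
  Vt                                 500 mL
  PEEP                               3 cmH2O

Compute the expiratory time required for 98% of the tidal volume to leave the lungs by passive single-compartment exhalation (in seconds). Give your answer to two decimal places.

2.75

Flow: 49 L/min ÷ 60 = 0.8167 L/s.
R = (PIP − Pplat)/V̇ = (38.9 − 19.7) / 0.8167 = 19.2/0.8167 = 23.509 cmH2O·s/L.
C = Vt/(Pplat − PEEP) = 500.0 / (19.7 − 3) = 500.0/16.7 = 29.94 mL/cmH2O.
τ = R × C = 23.509 × 0.02994 L/cmH2O = 0.7039 s.
t = −τ·ln(1 − 0.98) = −0.7039·ln(0.02) = 2.754 s.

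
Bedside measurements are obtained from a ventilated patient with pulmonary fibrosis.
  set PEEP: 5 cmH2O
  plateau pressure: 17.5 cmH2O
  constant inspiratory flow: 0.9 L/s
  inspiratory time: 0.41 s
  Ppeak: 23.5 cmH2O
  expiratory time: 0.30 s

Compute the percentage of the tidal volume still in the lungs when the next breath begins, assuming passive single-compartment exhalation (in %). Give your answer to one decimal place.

21.8

Vt = flow × Ti = 0.9 L/s × 0.41 s × 1000 mL/L = 369.0 mL.
R = (PIP − Pplat)/V̇ = (23.5 − 17.5) / 0.9 = 6.0/0.9 = 6.667 cmH2O·s/L.
C = Vt/(Pplat − PEEP) = 369.0 / (17.5 − 5) = 369.0/12.5 = 29.52 mL/cmH2O.
τ = R × C = 6.667 × 0.02952 L/cmH2O = 0.1968 s.
Fraction remaining at end-expiration = e^(−Te/τ) = e^(−0.30/0.1968) = 0.2178 → 21.78%.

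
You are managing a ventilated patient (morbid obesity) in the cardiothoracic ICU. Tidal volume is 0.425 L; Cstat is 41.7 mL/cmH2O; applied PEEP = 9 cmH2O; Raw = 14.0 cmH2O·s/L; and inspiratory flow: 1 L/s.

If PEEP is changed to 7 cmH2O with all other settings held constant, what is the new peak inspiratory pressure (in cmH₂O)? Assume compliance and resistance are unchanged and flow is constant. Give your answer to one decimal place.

PIP = Vt/C + R·V̇ + PEEP (constant-flow equation of motion).
Only the baseline term changes: ΔPIP = ΔPEEP = 7 − 9 = -2.0 cmH2O.
Original PIP = 425/41.7 + 14.0×1 + 9 = 33.192 cmH2O; new PIP = 33.192 + (-2.0) = 31.192 cmH2O.

31.2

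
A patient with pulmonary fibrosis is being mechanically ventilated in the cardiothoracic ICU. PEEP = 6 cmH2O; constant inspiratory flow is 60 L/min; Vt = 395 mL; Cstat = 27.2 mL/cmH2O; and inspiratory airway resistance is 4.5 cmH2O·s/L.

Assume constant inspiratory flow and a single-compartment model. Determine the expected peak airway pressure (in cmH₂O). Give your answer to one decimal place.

25.0

Flow: 60 L/min ÷ 60 = 1 L/s.
Equation of motion (constant flow): PIP = Vt/C + R·V̇ + PEEP.
PIP = 395/27.2 + 4.5×1 + 6 = 14.522 + 4.5 + 6 = 25.022 cmH2O.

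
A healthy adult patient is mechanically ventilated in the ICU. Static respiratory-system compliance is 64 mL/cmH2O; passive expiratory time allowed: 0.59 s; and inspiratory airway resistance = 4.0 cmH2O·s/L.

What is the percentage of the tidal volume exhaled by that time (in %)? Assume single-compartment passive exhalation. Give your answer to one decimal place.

τ = R × C = 4.0 × 64 mL/cmH2O = 4.0 × 0.064 L/cmH2O = 0.256 s.
Passive exhalation: V(t)/V₀ = e^(−t/τ) = e^(−0.59/0.256) = 0.09979.
Fraction exhaled = 1 − 0.09979 = 0.9002 → 90.02%.

90.0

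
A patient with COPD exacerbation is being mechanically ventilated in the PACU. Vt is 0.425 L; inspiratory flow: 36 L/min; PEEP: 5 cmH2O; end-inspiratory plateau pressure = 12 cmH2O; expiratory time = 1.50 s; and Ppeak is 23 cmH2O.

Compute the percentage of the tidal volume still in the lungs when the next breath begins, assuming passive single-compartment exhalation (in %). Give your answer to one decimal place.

26.0

Flow: 36 L/min ÷ 60 = 0.6 L/s.
R = (PIP − Pplat)/V̇ = (23 − 12) / 0.6 = 11.0/0.6 = 18.333 cmH2O·s/L.
C = Vt/(Pplat − PEEP) = 425.0 / (12 − 5) = 425.0/7.0 = 60.714 mL/cmH2O.
τ = R × C = 18.333 × 0.06071 L/cmH2O = 1.113 s.
Fraction remaining at end-expiration = e^(−Te/τ) = e^(−1.50/1.113) = 0.2598 → 25.98%.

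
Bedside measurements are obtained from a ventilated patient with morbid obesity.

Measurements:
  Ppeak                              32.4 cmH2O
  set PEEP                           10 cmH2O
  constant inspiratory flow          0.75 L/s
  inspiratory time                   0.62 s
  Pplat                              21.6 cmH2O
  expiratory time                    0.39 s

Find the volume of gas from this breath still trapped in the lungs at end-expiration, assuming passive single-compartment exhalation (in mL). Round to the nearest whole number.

237

Vt = flow × Ti = 0.75 L/s × 0.62 s × 1000 mL/L = 465.0 mL.
R = (PIP − Pplat)/V̇ = (32.4 − 21.6) / 0.75 = 10.8/0.75 = 14.4 cmH2O·s/L.
C = Vt/(Pplat − PEEP) = 465.0 / (21.6 − 10) = 465.0/11.6 = 40.086 mL/cmH2O.
τ = R × C = 14.4 × 0.04009 L/cmH2O = 0.5773 s.
Fraction remaining = e^(−Te/τ) = e^(−0.39/0.5773) = 0.5089.
Trapped volume = 465.0 × 0.5089 = 236.64 mL.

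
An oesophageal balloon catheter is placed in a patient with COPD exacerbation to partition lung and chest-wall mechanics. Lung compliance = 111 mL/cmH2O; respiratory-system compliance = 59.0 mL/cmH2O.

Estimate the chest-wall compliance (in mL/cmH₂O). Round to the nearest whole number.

1/Ccw = 1/Crs − 1/CL.
1/Ccw = 1/59.0 − 1/111 = 0.00794.
Ccw = 125.94 mL/cmH2O.

126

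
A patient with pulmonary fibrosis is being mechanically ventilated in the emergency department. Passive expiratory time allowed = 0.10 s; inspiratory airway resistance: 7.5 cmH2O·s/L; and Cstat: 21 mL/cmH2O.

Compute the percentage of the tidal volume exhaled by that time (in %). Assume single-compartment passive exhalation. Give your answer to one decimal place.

τ = R × C = 7.5 × 21 mL/cmH2O = 7.5 × 0.021 L/cmH2O = 0.1575 s.
Passive exhalation: V(t)/V₀ = e^(−t/τ) = e^(−0.10/0.1575) = 0.53.
Fraction exhaled = 1 − 0.53 = 0.47 → 47.0%.

47.0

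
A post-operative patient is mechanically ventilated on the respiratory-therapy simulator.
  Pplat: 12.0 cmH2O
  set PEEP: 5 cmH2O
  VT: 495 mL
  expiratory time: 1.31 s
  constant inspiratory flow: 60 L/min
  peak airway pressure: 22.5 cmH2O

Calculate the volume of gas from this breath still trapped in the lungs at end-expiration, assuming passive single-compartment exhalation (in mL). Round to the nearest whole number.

85

Flow: 60 L/min ÷ 60 = 1 L/s.
R = (PIP − Pplat)/V̇ = (22.5 − 12.0) / 1 = 10.5/1 = 10.5 cmH2O·s/L.
C = Vt/(Pplat − PEEP) = 495.0 / (12.0 − 5) = 495.0/7.0 = 70.714 mL/cmH2O.
τ = R × C = 10.5 × 0.07071 L/cmH2O = 0.7425 s.
Fraction remaining = e^(−Te/τ) = e^(−1.31/0.7425) = 0.1713.
Trapped volume = 495.0 × 0.1713 = 84.794 mL.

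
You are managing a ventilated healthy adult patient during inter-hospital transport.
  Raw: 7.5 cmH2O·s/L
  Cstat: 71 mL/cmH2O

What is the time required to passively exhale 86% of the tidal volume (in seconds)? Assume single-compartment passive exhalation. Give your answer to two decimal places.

1.05

τ = R × C = 7.5 × 71 mL/cmH2O = 7.5 × 0.071 L/cmH2O = 0.5325 s.
Exhaled fraction f = 1 − e^(−t/τ) → t = −τ·ln(1 − f) = −0.5325·ln(0.14) = 1.047 s.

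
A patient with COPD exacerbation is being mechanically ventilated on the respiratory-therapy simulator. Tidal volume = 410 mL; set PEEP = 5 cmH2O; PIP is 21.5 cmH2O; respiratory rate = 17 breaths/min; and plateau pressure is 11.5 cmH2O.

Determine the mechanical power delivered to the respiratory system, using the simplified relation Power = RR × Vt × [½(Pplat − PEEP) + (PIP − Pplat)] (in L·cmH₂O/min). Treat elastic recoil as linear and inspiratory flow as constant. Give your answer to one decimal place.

Per-breath work = Vt × [½(Pplat−PEEP) + (PIP−Pplat)] = 0.410 × [0.5×6.5 + 10.0] = 0.410 × 13.25 = 5.433 L·cmH2O.
Power = 17 × 5.433 = 92.361 L·cmH2O/min.

92.4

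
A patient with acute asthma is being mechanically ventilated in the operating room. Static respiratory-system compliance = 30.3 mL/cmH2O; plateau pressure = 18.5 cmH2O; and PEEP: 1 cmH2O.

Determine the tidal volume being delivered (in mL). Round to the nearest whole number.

Vt = Cstat × (Pplat − PEEP) = 30.3 × (18.5 − 1) = 30.3 × 17.5 = 530.25 mL.

530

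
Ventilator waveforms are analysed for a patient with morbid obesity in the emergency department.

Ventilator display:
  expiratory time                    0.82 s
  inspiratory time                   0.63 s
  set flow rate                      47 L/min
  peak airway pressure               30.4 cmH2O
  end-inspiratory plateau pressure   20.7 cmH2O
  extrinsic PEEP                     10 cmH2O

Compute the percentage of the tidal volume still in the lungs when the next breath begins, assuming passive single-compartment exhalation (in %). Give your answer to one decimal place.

23.8

Flow: 47 L/min ÷ 60 = 0.7833 L/s.
Vt = flow × Ti = 0.7833 L/s × 0.63 s × 1000 mL/L = 493.48 mL.
R = (PIP − Pplat)/V̇ = (30.4 − 20.7) / 0.7833 = 9.7/0.7833 = 12.384 cmH2O·s/L.
C = Vt/(Pplat − PEEP) = 493.48 / (20.7 − 10) = 493.48/10.7 = 46.12 mL/cmH2O.
τ = R × C = 12.384 × 0.04612 L/cmH2O = 0.5712 s.
Fraction remaining at end-expiration = e^(−Te/τ) = e^(−0.82/0.5712) = 0.238 → 23.8%.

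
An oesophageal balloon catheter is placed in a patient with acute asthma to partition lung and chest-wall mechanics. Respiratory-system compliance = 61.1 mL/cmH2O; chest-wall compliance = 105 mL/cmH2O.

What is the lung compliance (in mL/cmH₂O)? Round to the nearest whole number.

1/CL = 1/Crs − 1/Ccw.
1/CL = 1/61.1 − 1/105 = 0.006843.
CL = 146.13 mL/cmH2O.

146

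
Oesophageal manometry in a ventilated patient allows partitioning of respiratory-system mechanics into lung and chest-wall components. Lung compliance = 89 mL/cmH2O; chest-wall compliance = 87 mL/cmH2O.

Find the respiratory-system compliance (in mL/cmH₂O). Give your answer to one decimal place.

44.0

Lung and chest wall are elastances in series: 1/Crs = 1/CL + 1/Ccw.
1/Crs = 1/89 + 1/87 = 0.02273.
Crs = 43.995 mL/cmH2O.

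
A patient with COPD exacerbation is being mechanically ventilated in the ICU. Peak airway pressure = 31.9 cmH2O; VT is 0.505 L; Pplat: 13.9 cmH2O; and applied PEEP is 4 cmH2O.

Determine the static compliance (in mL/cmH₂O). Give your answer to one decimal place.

51.0

Cstat = Vt / (Pplat − PEEP) = 505 / (13.9 − 4) = 505 / 9.9 = 51.01 mL/cmH2O.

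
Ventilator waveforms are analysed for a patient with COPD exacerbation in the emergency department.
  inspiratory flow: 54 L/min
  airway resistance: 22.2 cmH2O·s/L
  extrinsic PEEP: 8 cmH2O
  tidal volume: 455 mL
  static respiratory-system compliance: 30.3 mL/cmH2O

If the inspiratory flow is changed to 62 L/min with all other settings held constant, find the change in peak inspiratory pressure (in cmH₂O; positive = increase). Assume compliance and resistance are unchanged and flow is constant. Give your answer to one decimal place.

Flow: 54 L/min ÷ 60 = 0.9 L/s.
New flow: 62 L/min ÷ 60 = 1.0333 L/s.
PIP = Vt/C + R·V̇ + PEEP (constant-flow equation of motion).
Only the resistive term changes: ΔPIP = R × ΔV̇ = 22.2 × (1.0333 − 0.9) = 22.2 × 0.1333 = 2.959 cmH2O.

3.0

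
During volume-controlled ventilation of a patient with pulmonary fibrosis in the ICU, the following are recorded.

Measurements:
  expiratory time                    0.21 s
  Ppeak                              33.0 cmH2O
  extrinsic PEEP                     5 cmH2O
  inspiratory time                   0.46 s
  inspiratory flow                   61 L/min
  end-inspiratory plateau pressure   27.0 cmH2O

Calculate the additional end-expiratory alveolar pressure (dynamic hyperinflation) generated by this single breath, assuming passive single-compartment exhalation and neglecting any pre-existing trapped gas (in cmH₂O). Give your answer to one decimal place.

4.1

Flow: 61 L/min ÷ 60 = 1.0167 L/s.
Vt = flow × Ti = 1.0167 L/s × 0.46 s × 1000 mL/L = 467.68 mL.
R = (PIP − Pplat)/V̇ = (33.0 − 27.0) / 1.0167 = 6.0/1.0167 = 5.901 cmH2O·s/L.
C = Vt/(Pplat − PEEP) = 467.68 / (27.0 − 5) = 467.68/22.0 = 21.258 mL/cmH2O.
τ = R × C = 5.901 × 0.02126 L/cmH2O = 0.1255 s.
Fraction remaining = e^(−Te/τ) = e^(−0.21/0.1255) = 0.1876; trapped volume = 467.68 × 0.1876 = 87.737 mL.
Additional alveolar pressure from trapping ≈ V_trapped / C = 87.737 / 21.258 = 4.127 cmH2O.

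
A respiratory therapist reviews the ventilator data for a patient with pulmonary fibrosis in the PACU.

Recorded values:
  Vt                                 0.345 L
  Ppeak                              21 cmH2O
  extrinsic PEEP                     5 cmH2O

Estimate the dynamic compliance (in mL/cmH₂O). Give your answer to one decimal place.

Dynamic compliance = Vt / (PIP − PEEP) = 345 / (21 − 5) = 345 / 16.0 = 21.563 mL/cmH2O.

21.6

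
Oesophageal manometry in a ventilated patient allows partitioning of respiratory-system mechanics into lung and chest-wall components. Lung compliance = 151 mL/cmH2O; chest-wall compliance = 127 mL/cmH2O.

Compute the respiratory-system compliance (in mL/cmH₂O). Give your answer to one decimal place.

Lung and chest wall are elastances in series: 1/Crs = 1/CL + 1/Ccw.
1/Crs = 1/151 + 1/127 = 0.0145.
Crs = 68.966 mL/cmH2O.

69.0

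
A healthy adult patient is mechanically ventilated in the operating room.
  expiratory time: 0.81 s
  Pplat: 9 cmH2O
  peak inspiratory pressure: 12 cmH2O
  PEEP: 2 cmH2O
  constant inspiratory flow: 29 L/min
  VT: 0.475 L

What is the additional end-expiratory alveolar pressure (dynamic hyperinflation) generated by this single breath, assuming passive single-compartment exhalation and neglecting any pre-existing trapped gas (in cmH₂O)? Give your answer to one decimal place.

Flow: 29 L/min ÷ 60 = 0.4833 L/s.
R = (PIP − Pplat)/V̇ = (12 − 9) / 0.4833 = 3.0/0.4833 = 6.207 cmH2O·s/L.
C = Vt/(Pplat − PEEP) = 475.0 / (9 − 2) = 475.0/7.0 = 67.857 mL/cmH2O.
τ = R × C = 6.207 × 0.06786 L/cmH2O = 0.4212 s.
Fraction remaining = e^(−Te/τ) = e^(−0.81/0.4212) = 0.1462; trapped volume = 475.0 × 0.1462 = 69.445 mL.
Additional alveolar pressure from trapping ≈ V_trapped / C = 69.445 / 67.857 = 1.023 cmH2O.

1.0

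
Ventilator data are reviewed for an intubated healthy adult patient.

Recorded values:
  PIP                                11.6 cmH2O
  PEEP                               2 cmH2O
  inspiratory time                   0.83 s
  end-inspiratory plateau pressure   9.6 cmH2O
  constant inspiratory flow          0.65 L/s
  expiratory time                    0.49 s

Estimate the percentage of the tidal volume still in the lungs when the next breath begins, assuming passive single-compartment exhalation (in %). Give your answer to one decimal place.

10.6

Vt = flow × Ti = 0.65 L/s × 0.83 s × 1000 mL/L = 539.5 mL.
R = (PIP − Pplat)/V̇ = (11.6 − 9.6) / 0.65 = 2.0/0.65 = 3.077 cmH2O·s/L.
C = Vt/(Pplat − PEEP) = 539.5 / (9.6 − 2) = 539.5/7.6 = 70.987 mL/cmH2O.
τ = R × C = 3.077 × 0.07099 L/cmH2O = 0.2184 s.
Fraction remaining at end-expiration = e^(−Te/τ) = e^(−0.49/0.2184) = 0.1061 → 10.61%.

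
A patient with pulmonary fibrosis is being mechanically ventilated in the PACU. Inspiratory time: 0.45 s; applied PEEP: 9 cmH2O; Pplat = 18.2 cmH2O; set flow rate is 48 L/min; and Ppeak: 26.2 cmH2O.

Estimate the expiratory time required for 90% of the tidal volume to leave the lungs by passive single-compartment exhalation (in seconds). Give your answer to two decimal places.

Flow: 48 L/min ÷ 60 = 0.8 L/s.
Vt = flow × Ti = 0.8 L/s × 0.45 s × 1000 mL/L = 360.0 mL.
R = (PIP − Pplat)/V̇ = (26.2 − 18.2) / 0.8 = 8.0/0.8 = 10.0 cmH2O·s/L.
C = Vt/(Pplat − PEEP) = 360.0 / (18.2 − 9) = 360.0/9.2 = 39.13 mL/cmH2O.
τ = R × C = 10.0 × 0.03913 L/cmH2O = 0.3913 s.
t = −τ·ln(1 − 0.90) = −0.3913·ln(0.1) = 0.901 s.

0.90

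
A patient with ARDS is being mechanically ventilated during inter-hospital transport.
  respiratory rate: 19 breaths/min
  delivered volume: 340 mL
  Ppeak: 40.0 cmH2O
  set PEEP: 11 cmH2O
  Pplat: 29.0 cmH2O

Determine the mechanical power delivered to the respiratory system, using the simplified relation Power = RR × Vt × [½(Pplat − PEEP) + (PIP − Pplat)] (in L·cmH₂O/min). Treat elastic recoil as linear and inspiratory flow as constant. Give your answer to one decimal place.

129.2

Per-breath work = Vt × [½(Pplat−PEEP) + (PIP−Pplat)] = 0.340 × [0.5×18.0 + 11.0] = 0.340 × 20.0 = 6.8 L·cmH2O.
Power = 19 × 6.8 = 129.2 L·cmH2O/min.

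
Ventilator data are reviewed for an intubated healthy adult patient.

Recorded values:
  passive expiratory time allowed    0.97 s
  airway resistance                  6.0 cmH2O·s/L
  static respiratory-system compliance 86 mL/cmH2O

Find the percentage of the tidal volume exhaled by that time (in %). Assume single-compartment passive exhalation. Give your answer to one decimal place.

84.7

τ = R × C = 6.0 × 86 mL/cmH2O = 6.0 × 0.086 L/cmH2O = 0.516 s.
Passive exhalation: V(t)/V₀ = e^(−t/τ) = e^(−0.97/0.516) = 0.1526.
Fraction exhaled = 1 − 0.1526 = 0.8474 → 84.74%.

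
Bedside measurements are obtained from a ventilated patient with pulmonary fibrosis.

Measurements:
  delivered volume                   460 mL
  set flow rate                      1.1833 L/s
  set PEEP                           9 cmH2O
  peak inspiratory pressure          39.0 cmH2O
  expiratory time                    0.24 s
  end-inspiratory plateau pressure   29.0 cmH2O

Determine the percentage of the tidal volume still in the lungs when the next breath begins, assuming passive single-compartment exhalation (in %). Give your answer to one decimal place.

29.1

R = (PIP − Pplat)/V̇ = (39.0 − 29.0) / 1.1833 = 10.0/1.1833 = 8.451 cmH2O·s/L.
C = Vt/(Pplat − PEEP) = 460.0 / (29.0 − 9) = 460.0/20.0 = 23.0 mL/cmH2O.
τ = R × C = 8.451 × 0.023 L/cmH2O = 0.1944 s.
Fraction remaining at end-expiration = e^(−Te/τ) = e^(−0.24/0.1944) = 0.291 → 29.1%.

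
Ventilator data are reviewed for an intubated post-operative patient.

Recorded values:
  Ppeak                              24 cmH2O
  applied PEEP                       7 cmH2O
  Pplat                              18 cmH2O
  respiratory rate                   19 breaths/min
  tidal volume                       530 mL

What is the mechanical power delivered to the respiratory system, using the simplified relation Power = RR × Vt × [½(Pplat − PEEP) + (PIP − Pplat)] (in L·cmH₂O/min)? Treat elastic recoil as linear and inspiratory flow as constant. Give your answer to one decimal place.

115.8

Per-breath work = Vt × [½(Pplat−PEEP) + (PIP−Pplat)] = 0.530 × [0.5×11.0 + 6.0] = 0.530 × 11.5 = 6.095 L·cmH2O.
Power = 19 × 6.095 = 115.81 L·cmH2O/min.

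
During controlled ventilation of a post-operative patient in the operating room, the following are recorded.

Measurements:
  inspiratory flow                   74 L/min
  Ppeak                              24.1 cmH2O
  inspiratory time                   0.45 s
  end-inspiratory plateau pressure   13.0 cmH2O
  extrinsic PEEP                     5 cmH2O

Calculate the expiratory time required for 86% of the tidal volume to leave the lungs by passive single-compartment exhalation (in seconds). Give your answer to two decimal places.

1.23

Flow: 74 L/min ÷ 60 = 1.2333 L/s.
Vt = flow × Ti = 1.2333 L/s × 0.45 s × 1000 mL/L = 554.99 mL.
R = (PIP − Pplat)/V̇ = (24.1 − 13.0) / 1.2333 = 11.1/1.2333 = 9.0 cmH2O·s/L.
C = Vt/(Pplat − PEEP) = 554.99 / (13.0 − 5) = 554.99/8.0 = 69.374 mL/cmH2O.
τ = R × C = 9.0 × 0.06937 L/cmH2O = 0.6243 s.
t = −τ·ln(1 − 0.86) = −0.6243·ln(0.14) = 1.227 s.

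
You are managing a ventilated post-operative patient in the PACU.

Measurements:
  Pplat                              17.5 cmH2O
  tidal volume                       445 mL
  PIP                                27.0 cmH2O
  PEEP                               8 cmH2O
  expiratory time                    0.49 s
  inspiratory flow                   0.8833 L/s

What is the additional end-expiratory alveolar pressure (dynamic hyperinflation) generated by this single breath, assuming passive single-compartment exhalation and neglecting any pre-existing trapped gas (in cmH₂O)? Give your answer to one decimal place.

3.6

R = (PIP − Pplat)/V̇ = (27.0 − 17.5) / 0.8833 = 9.5/0.8833 = 10.755 cmH2O·s/L.
C = Vt/(Pplat − PEEP) = 445.0 / (17.5 − 8) = 445.0/9.5 = 46.842 mL/cmH2O.
τ = R × C = 10.755 × 0.04684 L/cmH2O = 0.5038 s.
Fraction remaining = e^(−Te/τ) = e^(−0.49/0.5038) = 0.3781; trapped volume = 445.0 × 0.3781 = 168.25 mL.
Additional alveolar pressure from trapping ≈ V_trapped / C = 168.25 / 46.842 = 3.592 cmH2O.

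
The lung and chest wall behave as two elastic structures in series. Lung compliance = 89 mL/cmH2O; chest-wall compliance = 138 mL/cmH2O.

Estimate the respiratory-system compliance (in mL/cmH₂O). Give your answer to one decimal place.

54.1

Lung and chest wall are elastances in series: 1/Crs = 1/CL + 1/Ccw.
1/Crs = 1/89 + 1/138 = 0.01848.
Crs = 54.113 mL/cmH2O.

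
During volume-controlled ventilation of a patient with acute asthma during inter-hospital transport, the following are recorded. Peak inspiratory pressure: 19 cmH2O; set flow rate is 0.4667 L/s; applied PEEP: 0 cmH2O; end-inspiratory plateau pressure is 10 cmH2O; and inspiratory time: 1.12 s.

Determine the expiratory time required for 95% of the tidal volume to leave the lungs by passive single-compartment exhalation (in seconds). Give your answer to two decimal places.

Vt = flow × Ti = 0.4667 L/s × 1.12 s × 1000 mL/L = 522.7 mL.
R = (PIP − Pplat)/V̇ = (19 − 10) / 0.4667 = 9.0/0.4667 = 19.284 cmH2O·s/L.
C = Vt/(Pplat − PEEP) = 522.7 / (10 − 0) = 522.7/10.0 = 52.27 mL/cmH2O.
τ = R × C = 19.284 × 0.05227 L/cmH2O = 1.008 s.
t = −τ·ln(1 − 0.95) = −1.008·ln(0.05) = 3.02 s.

3.02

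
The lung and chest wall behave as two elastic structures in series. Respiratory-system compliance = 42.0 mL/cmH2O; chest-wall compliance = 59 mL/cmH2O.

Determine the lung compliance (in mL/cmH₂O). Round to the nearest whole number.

146

1/CL = 1/Crs − 1/Ccw.
1/CL = 1/42.0 − 1/59 = 0.00686.
CL = 145.77 mL/cmH2O.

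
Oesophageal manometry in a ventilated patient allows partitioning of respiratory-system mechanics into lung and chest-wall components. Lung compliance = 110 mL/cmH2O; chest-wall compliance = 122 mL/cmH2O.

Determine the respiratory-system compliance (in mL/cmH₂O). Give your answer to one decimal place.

57.8

Lung and chest wall are elastances in series: 1/Crs = 1/CL + 1/Ccw.
1/Crs = 1/110 + 1/122 = 0.01729.
Crs = 57.837 mL/cmH2O.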